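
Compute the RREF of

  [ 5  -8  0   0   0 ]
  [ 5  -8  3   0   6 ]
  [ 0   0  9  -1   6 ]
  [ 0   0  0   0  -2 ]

[[1, -8/5, 0, 0, 0], [0, 0, 1, 0, 0], [0, 0, 0, 1, 0], [0, 0, 0, 0, 1]]

r1 → 1/5·r1
  [ 1  -8/5  0   0   0 ]
  [ 5    -8  3   0   6 ]
  [ 0     0  9  -1   6 ]
  [ 0     0  0   0  -2 ]
r2 → r2 − 5·r1
  [ 1  -8/5  0   0   0 ]
  [ 0     0  3   0   6 ]
  [ 0     0  9  -1   6 ]
  [ 0     0  0   0  -2 ]
r2 → 1/3·r2
  [ 1  -8/5  0   0   0 ]
  [ 0     0  1   0   2 ]
  [ 0     0  9  -1   6 ]
  [ 0     0  0   0  -2 ]
r3 → r3 − 9·r2
  [ 1  -8/5  0   0    0 ]
  [ 0     0  1   0    2 ]
  [ 0     0  0  -1  -12 ]
  [ 0     0  0   0   -2 ]
r3 → -1·r3
  [ 1  -8/5  0  0   0 ]
  [ 0     0  1  0   2 ]
  [ 0     0  0  1  12 ]
  [ 0     0  0  0  -2 ]
r4 → -1/2·r4
  [ 1  -8/5  0  0   0 ]
  [ 0     0  1  0   2 ]
  [ 0     0  0  1  12 ]
  [ 0     0  0  0   1 ]
r3 → r3 − 12·r4
  [ 1  -8/5  0  0  0 ]
  [ 0     0  1  0  2 ]
  [ 0     0  0  1  0 ]
  [ 0     0  0  0  1 ]
r2 → r2 − 2·r4
  [ 1  -8/5  0  0  0 ]
  [ 0     0  1  0  0 ]
  [ 0     0  0  1  0 ]
  [ 0     0  0  0  1 ]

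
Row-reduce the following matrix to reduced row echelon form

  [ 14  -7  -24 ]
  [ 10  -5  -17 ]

ρ1 ← 1/14·ρ1
  [  1  -1/2  -12/7 ]
  [ 10    -5    -17 ]
ρ2 ← ρ2 − 10·ρ1
  [ 1  -1/2  -12/7 ]
  [ 0     0    1/7 ]
ρ2 ← 7·ρ2
  [ 1  -1/2  -12/7 ]
  [ 0     0      1 ]
ρ1 ← ρ1 + 12/7·ρ2
  [ 1  -1/2  0 ]
  [ 0     0  1 ]

[[1, -1/2, 0], [0, 0, 1]]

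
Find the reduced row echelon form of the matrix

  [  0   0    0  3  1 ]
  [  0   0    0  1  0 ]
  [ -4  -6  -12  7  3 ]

[[1, 3/2, 3, 0, 0], [0, 0, 0, 1, 0], [0, 0, 0, 0, 1]]

r1 <=> r3
r1 ← -1/4·r1
r3 ← r3 − 3·r2
r1 ← r1 + 3/4·r3
r1 ← r1 + 7/4·r2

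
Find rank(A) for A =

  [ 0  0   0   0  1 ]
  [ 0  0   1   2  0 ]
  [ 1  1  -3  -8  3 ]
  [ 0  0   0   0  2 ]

rank = 3

R1 <-> R3
  [ 1  1  -3  -8  3 ]
  [ 0  0   1   2  0 ]
  [ 0  0   0   0  1 ]
  [ 0  0   0   0  2 ]
R4 := R4 − 2·R3
  [ 1  1  -3  -8  3 ]
  [ 0  0   1   2  0 ]
  [ 0  0   0   0  1 ]
  [ 0  0   0   0  0 ]
R1 := R1 − 3·R3
  [ 1  1  -3  -8  0 ]
  [ 0  0   1   2  0 ]
  [ 0  0   0   0  1 ]
  [ 0  0   0   0  0 ]
R1 := R1 + 3·R2
  [ 1  1  0  -2  0 ]
  [ 0  0  1   2  0 ]
  [ 0  0  0   0  1 ]
  [ 0  0  0   0  0 ]
The reduced form has 3 nonzero rows.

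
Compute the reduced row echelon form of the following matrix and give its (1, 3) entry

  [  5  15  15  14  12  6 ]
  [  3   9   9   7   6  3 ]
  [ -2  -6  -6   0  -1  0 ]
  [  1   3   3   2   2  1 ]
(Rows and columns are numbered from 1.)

3

Multiply ρ1 by 1/5.
  [  1   3   3  14/5  12/5  6/5 ]
  [  3   9   9     7     6    3 ]
  [ -2  -6  -6     0    -1    0 ]
  [  1   3   3     2     2    1 ]
Subtract 3 times ρ1 from ρ2.
  [  1   3   3  14/5  12/5   6/5 ]
  [  0   0   0  -7/5  -6/5  -3/5 ]
  [ -2  -6  -6     0    -1     0 ]
  [  1   3   3     2     2     1 ]
Add 2 times ρ1 to ρ3.
  [ 1  3  3  14/5  12/5   6/5 ]
  [ 0  0  0  -7/5  -6/5  -3/5 ]
  [ 0  0  0  28/5  19/5  12/5 ]
  [ 1  3  3     2     2     1 ]
Subtract ρ1 from ρ4.
  [ 1  3  3  14/5  12/5   6/5 ]
  [ 0  0  0  -7/5  -6/5  -3/5 ]
  [ 0  0  0  28/5  19/5  12/5 ]
  [ 0  0  0  -4/5  -2/5  -1/5 ]
Multiply ρ2 by -5/7.
  [ 1  3  3  14/5  12/5   6/5 ]
  [ 0  0  0     1   6/7   3/7 ]
  [ 0  0  0  28/5  19/5  12/5 ]
  [ 0  0  0  -4/5  -2/5  -1/5 ]
Subtract 28/5 times ρ2 from ρ3.
  [ 1  3  3  14/5  12/5   6/5 ]
  [ 0  0  0     1   6/7   3/7 ]
  [ 0  0  0     0    -1     0 ]
  [ 0  0  0  -4/5  -2/5  -1/5 ]
Add 4/5 times ρ2 to ρ4.
  [ 1  3  3  14/5  12/5  6/5 ]
  [ 0  0  0     1   6/7  3/7 ]
  [ 0  0  0     0    -1    0 ]
  [ 0  0  0     0   2/7  1/7 ]
Multiply ρ3 by -1.
  [ 1  3  3  14/5  12/5  6/5 ]
  [ 0  0  0     1   6/7  3/7 ]
  [ 0  0  0     0     1    0 ]
  [ 0  0  0     0   2/7  1/7 ]
Subtract 2/7 times ρ3 from ρ4.
  [ 1  3  3  14/5  12/5  6/5 ]
  [ 0  0  0     1   6/7  3/7 ]
  [ 0  0  0     0     1    0 ]
  [ 0  0  0     0     0  1/7 ]
Multiply ρ4 by 7.
  [ 1  3  3  14/5  12/5  6/5 ]
  [ 0  0  0     1   6/7  3/7 ]
  [ 0  0  0     0     1    0 ]
  [ 0  0  0     0     0    1 ]
Subtract 3/7 times ρ4 from ρ2.
  [ 1  3  3  14/5  12/5  6/5 ]
  [ 0  0  0     1   6/7    0 ]
  [ 0  0  0     0     1    0 ]
  [ 0  0  0     0     0    1 ]
Subtract 6/5 times ρ4 from ρ1.
  [ 1  3  3  14/5  12/5  0 ]
  [ 0  0  0     1   6/7  0 ]
  [ 0  0  0     0     1  0 ]
  [ 0  0  0     0     0  1 ]
Subtract 6/7 times ρ3 from ρ2.
  [ 1  3  3  14/5  12/5  0 ]
  [ 0  0  0     1     0  0 ]
  [ 0  0  0     0     1  0 ]
  [ 0  0  0     0     0  1 ]
Subtract 12/5 times ρ3 from ρ1.
  [ 1  3  3  14/5  0  0 ]
  [ 0  0  0     1  0  0 ]
  [ 0  0  0     0  1  0 ]
  [ 0  0  0     0  0  1 ]
Subtract 14/5 times ρ2 from ρ1.
  [ 1  3  3  0  0  0 ]
  [ 0  0  0  1  0  0 ]
  [ 0  0  0  0  1  0 ]
  [ 0  0  0  0  0  1 ]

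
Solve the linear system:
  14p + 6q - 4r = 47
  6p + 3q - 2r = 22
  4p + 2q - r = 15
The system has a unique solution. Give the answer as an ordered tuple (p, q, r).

(3/2, 5, 1)

Form the augmented matrix and row-reduce:
  [ 14  6  -4  |  47 ]
  [  6  3  -2  |  22 ]
  [  4  2  -1  |  15 ]
r1 -> 1/14·r1
  [ 1  3/7  -2/7  |  47/14 ]
  [ 6    3    -2  |     22 ]
  [ 4    2    -1  |     15 ]
r2 -> r2 − 6·r1
  [ 1  3/7  -2/7  |  47/14 ]
  [ 0  3/7  -2/7  |   13/7 ]
  [ 4    2    -1  |     15 ]
r3 -> r3 − 4·r1
  [ 1  3/7  -2/7  |  47/14 ]
  [ 0  3/7  -2/7  |   13/7 ]
  [ 0  2/7   1/7  |   11/7 ]
r2 -> 7/3·r2
  [ 1  3/7  -2/7  |  47/14 ]
  [ 0    1  -2/3  |   13/3 ]
  [ 0  2/7   1/7  |   11/7 ]
r3 -> r3 − 2/7·r2
  [ 1  3/7  -2/7  |  47/14 ]
  [ 0    1  -2/3  |   13/3 ]
  [ 0    0   1/3  |    1/3 ]
r3 -> 3·r3
  [ 1  3/7  -2/7  |  47/14 ]
  [ 0    1  -2/3  |   13/3 ]
  [ 0    0     1  |      1 ]
r2 -> r2 + 2/3·r3
  [ 1  3/7  -2/7  |  47/14 ]
  [ 0    1     0  |      5 ]
  [ 0    0     1  |      1 ]
r1 -> r1 + 2/7·r3
  [ 1  3/7  0  |  51/14 ]
  [ 0    1  0  |      5 ]
  [ 0    0  1  |      1 ]
r1 -> r1 − 3/7·r2
  [ 1  0  0  |  3/2 ]
  [ 0  1  0  |    5 ]
  [ 0  0  1  |    1 ]
Reading off the last column: p = 3/2, q = 5, r = 1.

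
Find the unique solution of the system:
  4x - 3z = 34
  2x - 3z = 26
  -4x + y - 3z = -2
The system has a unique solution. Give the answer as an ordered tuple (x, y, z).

(4, -4, -6)

Form the augmented matrix and row-reduce:
  [  4  0  -3  |  34 ]
  [  2  0  -3  |  26 ]
  [ -4  1  -3  |  -2 ]
R1 := 1/4·R1
  [  1  0  -3/4  |  17/2 ]
  [  2  0    -3  |    26 ]
  [ -4  1    -3  |    -2 ]
R2 := R2 − 2·R1
  [  1  0  -3/4  |  17/2 ]
  [  0  0  -3/2  |     9 ]
  [ -4  1    -3  |    -2 ]
R3 := R3 + 4·R1
  [ 1  0  -3/4  |  17/2 ]
  [ 0  0  -3/2  |     9 ]
  [ 0  1    -6  |    32 ]
R2 <=> R3
  [ 1  0  -3/4  |  17/2 ]
  [ 0  1    -6  |    32 ]
  [ 0  0  -3/2  |     9 ]
R3 := -2/3·R3
  [ 1  0  -3/4  |  17/2 ]
  [ 0  1    -6  |    32 ]
  [ 0  0     1  |    -6 ]
R2 := R2 + 6·R3
  [ 1  0  -3/4  |  17/2 ]
  [ 0  1     0  |    -4 ]
  [ 0  0     1  |    -6 ]
R1 := R1 + 3/4·R3
  [ 1  0  0  |   4 ]
  [ 0  1  0  |  -4 ]
  [ 0  0  1  |  -6 ]
Reading off the last column: x = 4, y = -4, z = -6.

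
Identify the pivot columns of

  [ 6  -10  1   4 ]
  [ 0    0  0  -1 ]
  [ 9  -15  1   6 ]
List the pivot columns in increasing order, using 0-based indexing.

R1 := 1/6·R1
  [ 1  -5/3  1/6  2/3 ]
  [ 0     0    0   -1 ]
  [ 9   -15    1    6 ]
R3 := R3 − 9·R1
  [ 1  -5/3   1/6  2/3 ]
  [ 0     0     0   -1 ]
  [ 0     0  -1/2    0 ]
R2 <-> R3
  [ 1  -5/3   1/6  2/3 ]
  [ 0     0  -1/2    0 ]
  [ 0     0     0   -1 ]
R2 := -2·R2
  [ 1  -5/3  1/6  2/3 ]
  [ 0     0    1    0 ]
  [ 0     0    0   -1 ]
R3 := -1·R3
  [ 1  -5/3  1/6  2/3 ]
  [ 0     0    1    0 ]
  [ 0     0    0    1 ]
R1 := R1 − 2/3·R3
  [ 1  -5/3  1/6  0 ]
  [ 0     0    1  0 ]
  [ 0     0    0  1 ]
R1 := R1 − 1/6·R2
  [ 1  -5/3  0  0 ]
  [ 0     0  1  0 ]
  [ 0     0  0  1 ]
Pivot columns are the columns containing a leading 1.

0, 2, 3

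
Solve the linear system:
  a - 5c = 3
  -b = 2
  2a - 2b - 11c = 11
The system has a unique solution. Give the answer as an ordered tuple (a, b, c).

(-2, -2, -1)

Form the augmented matrix and row-reduce:
  [ 1   0   -5  |   3 ]
  [ 0  -1    0  |   2 ]
  [ 2  -2  -11  |  11 ]
ρ3 := ρ3 − 2·ρ1
  [ 1   0  -5  |  3 ]
  [ 0  -1   0  |  2 ]
  [ 0  -2  -1  |  5 ]
ρ2 := -1·ρ2
  [ 1   0  -5  |   3 ]
  [ 0   1   0  |  -2 ]
  [ 0  -2  -1  |   5 ]
ρ3 := ρ3 + 2·ρ2
  [ 1  0  -5  |   3 ]
  [ 0  1   0  |  -2 ]
  [ 0  0  -1  |   1 ]
ρ3 := -1·ρ3
  [ 1  0  -5  |   3 ]
  [ 0  1   0  |  -2 ]
  [ 0  0   1  |  -1 ]
ρ1 := ρ1 + 5·ρ3
  [ 1  0  0  |  -2 ]
  [ 0  1  0  |  -2 ]
  [ 0  0  1  |  -1 ]
Reading off the last column: a = -2, b = -2, c = -1.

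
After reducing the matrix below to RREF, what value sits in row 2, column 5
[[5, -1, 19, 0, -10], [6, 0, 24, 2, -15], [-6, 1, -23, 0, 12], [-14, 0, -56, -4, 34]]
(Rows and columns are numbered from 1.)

0

Multiply R1 by 1/5.
  [   1  -1/5  19/5   0   -2 ]
  [   6     0    24   2  -15 ]
  [  -6     1   -23   0   12 ]
  [ -14     0   -56  -4   34 ]
Subtract 6 times R1 from R2.
  [   1  -1/5  19/5   0  -2 ]
  [   0   6/5   6/5   2  -3 ]
  [  -6     1   -23   0  12 ]
  [ -14     0   -56  -4  34 ]
Add 6 times R1 to R3.
  [   1  -1/5  19/5   0  -2 ]
  [   0   6/5   6/5   2  -3 ]
  [   0  -1/5  -1/5   0   0 ]
  [ -14     0   -56  -4  34 ]
Add 14 times R1 to R4.
  [ 1   -1/5   19/5   0  -2 ]
  [ 0    6/5    6/5   2  -3 ]
  [ 0   -1/5   -1/5   0   0 ]
  [ 0  -14/5  -14/5  -4   6 ]
Multiply R2 by 5/6.
  [ 1   -1/5   19/5    0    -2 ]
  [ 0      1      1  5/3  -5/2 ]
  [ 0   -1/5   -1/5    0     0 ]
  [ 0  -14/5  -14/5   -4     6 ]
Add 1/5 times R2 to R3.
  [ 1   -1/5   19/5    0    -2 ]
  [ 0      1      1  5/3  -5/2 ]
  [ 0      0      0  1/3  -1/2 ]
  [ 0  -14/5  -14/5   -4     6 ]
Add 14/5 times R2 to R4.
  [ 1  -1/5  19/5    0    -2 ]
  [ 0     1     1  5/3  -5/2 ]
  [ 0     0     0  1/3  -1/2 ]
  [ 0     0     0  2/3    -1 ]
Multiply R3 by 3.
  [ 1  -1/5  19/5    0    -2 ]
  [ 0     1     1  5/3  -5/2 ]
  [ 0     0     0    1  -3/2 ]
  [ 0     0     0  2/3    -1 ]
Subtract 2/3 times R3 from R4.
  [ 1  -1/5  19/5    0    -2 ]
  [ 0     1     1  5/3  -5/2 ]
  [ 0     0     0    1  -3/2 ]
  [ 0     0     0    0     0 ]
Subtract 5/3 times R3 from R2.
  [ 1  -1/5  19/5  0    -2 ]
  [ 0     1     1  0     0 ]
  [ 0     0     0  1  -3/2 ]
  [ 0     0     0  0     0 ]
Add 1/5 times R2 to R1.
  [ 1  0  4  0    -2 ]
  [ 0  1  1  0     0 ]
  [ 0  0  0  1  -3/2 ]
  [ 0  0  0  0     0 ]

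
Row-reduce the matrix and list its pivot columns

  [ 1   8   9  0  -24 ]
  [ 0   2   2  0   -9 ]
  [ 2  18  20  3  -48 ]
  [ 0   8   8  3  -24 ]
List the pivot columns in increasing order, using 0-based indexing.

R3 -> R3 − 2·R1
R2 -> 1/2·R2
R3 -> R3 − 2·R2
R4 -> R4 − 8·R2
R3 -> 1/3·R3
R4 -> R4 − 3·R3
R4 -> 1/3·R4
R3 -> R3 − 3·R4
R2 -> R2 + 9/2·R4
R1 -> R1 + 24·R4
R1 -> R1 − 8·R2
Pivot columns are the columns containing a leading 1.

0, 1, 3, 4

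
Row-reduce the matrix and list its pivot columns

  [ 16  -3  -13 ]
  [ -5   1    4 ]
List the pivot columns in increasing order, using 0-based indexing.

0, 1

R1 ← 1/16·R1
  [  1  -3/16  -13/16 ]
  [ -5      1       4 ]
R2 ← R2 + 5·R1
  [ 1  -3/16  -13/16 ]
  [ 0   1/16   -1/16 ]
R2 ← 16·R2
  [ 1  -3/16  -13/16 ]
  [ 0      1      -1 ]
R1 ← R1 + 3/16·R2
  [ 1  0  -1 ]
  [ 0  1  -1 ]
Pivot columns are the columns containing a leading 1.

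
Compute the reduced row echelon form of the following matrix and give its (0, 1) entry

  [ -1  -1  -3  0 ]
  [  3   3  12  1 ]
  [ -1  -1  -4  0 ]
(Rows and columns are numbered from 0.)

Multiply R1 by -1.
  [  1   1   3  0 ]
  [  3   3  12  1 ]
  [ -1  -1  -4  0 ]
Subtract 3 times R1 from R2.
  [  1   1   3  0 ]
  [  0   0   3  1 ]
  [ -1  -1  -4  0 ]
Add R1 to R3.
  [ 1  1   3  0 ]
  [ 0  0   3  1 ]
  [ 0  0  -1  0 ]
Multiply R2 by 1/3.
  [ 1  1   3    0 ]
  [ 0  0   1  1/3 ]
  [ 0  0  -1    0 ]
Add R2 to R3.
  [ 1  1  3    0 ]
  [ 0  0  1  1/3 ]
  [ 0  0  0  1/3 ]
Multiply R3 by 3.
  [ 1  1  3    0 ]
  [ 0  0  1  1/3 ]
  [ 0  0  0    1 ]
Subtract 1/3 times R3 from R2.
  [ 1  1  3  0 ]
  [ 0  0  1  0 ]
  [ 0  0  0  1 ]
Subtract 3 times R2 from R1.
  [ 1  1  0  0 ]
  [ 0  0  1  0 ]
  [ 0  0  0  1 ]

1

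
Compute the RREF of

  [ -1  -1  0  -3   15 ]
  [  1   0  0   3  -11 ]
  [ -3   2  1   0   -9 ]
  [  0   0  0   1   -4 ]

[[1, 0, 0, 0, 1], [0, 1, 0, 0, -4], [0, 0, 1, 0, 2], [0, 0, 0, 1, -4]]

r1 -> -1·r1
  [  1  1  0  3  -15 ]
  [  1  0  0  3  -11 ]
  [ -3  2  1  0   -9 ]
  [  0  0  0  1   -4 ]
r2 -> r2 − r1
  [  1   1  0  3  -15 ]
  [  0  -1  0  0    4 ]
  [ -3   2  1  0   -9 ]
  [  0   0  0  1   -4 ]
r3 -> r3 + 3·r1
  [ 1   1  0  3  -15 ]
  [ 0  -1  0  0    4 ]
  [ 0   5  1  9  -54 ]
  [ 0   0  0  1   -4 ]
r2 -> -1·r2
  [ 1  1  0  3  -15 ]
  [ 0  1  0  0   -4 ]
  [ 0  5  1  9  -54 ]
  [ 0  0  0  1   -4 ]
r3 -> r3 − 5·r2
  [ 1  1  0  3  -15 ]
  [ 0  1  0  0   -4 ]
  [ 0  0  1  9  -34 ]
  [ 0  0  0  1   -4 ]
r3 -> r3 − 9·r4
  [ 1  1  0  3  -15 ]
  [ 0  1  0  0   -4 ]
  [ 0  0  1  0    2 ]
  [ 0  0  0  1   -4 ]
r1 -> r1 − 3·r4
  [ 1  1  0  0  -3 ]
  [ 0  1  0  0  -4 ]
  [ 0  0  1  0   2 ]
  [ 0  0  0  1  -4 ]
r1 -> r1 − r2
  [ 1  0  0  0   1 ]
  [ 0  1  0  0  -4 ]
  [ 0  0  1  0   2 ]
  [ 0  0  0  1  -4 ]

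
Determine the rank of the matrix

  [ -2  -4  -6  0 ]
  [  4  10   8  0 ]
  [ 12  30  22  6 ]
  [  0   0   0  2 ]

Multiply r1 by -1/2.
  [  1   2   3  0 ]
  [  4  10   8  0 ]
  [ 12  30  22  6 ]
  [  0   0   0  2 ]
Subtract 4 times r1 from r2.
  [  1   2   3  0 ]
  [  0   2  -4  0 ]
  [ 12  30  22  6 ]
  [  0   0   0  2 ]
Subtract 12 times r1 from r3.
  [ 1  2    3  0 ]
  [ 0  2   -4  0 ]
  [ 0  6  -14  6 ]
  [ 0  0    0  2 ]
Multiply r2 by 1/2.
  [ 1  2    3  0 ]
  [ 0  1   -2  0 ]
  [ 0  6  -14  6 ]
  [ 0  0    0  2 ]
Subtract 6 times r2 from r3.
  [ 1  2   3  0 ]
  [ 0  1  -2  0 ]
  [ 0  0  -2  6 ]
  [ 0  0   0  2 ]
Multiply r3 by -1/2.
  [ 1  2   3   0 ]
  [ 0  1  -2   0 ]
  [ 0  0   1  -3 ]
  [ 0  0   0   2 ]
Multiply r4 by 1/2.
  [ 1  2   3   0 ]
  [ 0  1  -2   0 ]
  [ 0  0   1  -3 ]
  [ 0  0   0   1 ]
Add 3 times r4 to r3.
  [ 1  2   3  0 ]
  [ 0  1  -2  0 ]
  [ 0  0   1  0 ]
  [ 0  0   0  1 ]
Add 2 times r3 to r2.
  [ 1  2  3  0 ]
  [ 0  1  0  0 ]
  [ 0  0  1  0 ]
  [ 0  0  0  1 ]
Subtract 3 times r3 from r1.
  [ 1  2  0  0 ]
  [ 0  1  0  0 ]
  [ 0  0  1  0 ]
  [ 0  0  0  1 ]
Subtract 2 times r2 from r1.
  [ 1  0  0  0 ]
  [ 0  1  0  0 ]
  [ 0  0  1  0 ]
  [ 0  0  0  1 ]
The reduced form has 4 nonzero rows.

rank = 4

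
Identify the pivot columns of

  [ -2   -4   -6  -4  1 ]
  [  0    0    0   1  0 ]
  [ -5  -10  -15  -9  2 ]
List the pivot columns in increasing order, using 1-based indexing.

1, 4, 5

R1 := -1/2·R1
  [  1    2    3   2  -1/2 ]
  [  0    0    0   1     0 ]
  [ -5  -10  -15  -9     2 ]
R3 := R3 + 5·R1
  [ 1  2  3  2  -1/2 ]
  [ 0  0  0  1     0 ]
  [ 0  0  0  1  -1/2 ]
R3 := R3 − R2
  [ 1  2  3  2  -1/2 ]
  [ 0  0  0  1     0 ]
  [ 0  0  0  0  -1/2 ]
R3 := -2·R3
  [ 1  2  3  2  -1/2 ]
  [ 0  0  0  1     0 ]
  [ 0  0  0  0     1 ]
R1 := R1 + 1/2·R3
  [ 1  2  3  2  0 ]
  [ 0  0  0  1  0 ]
  [ 0  0  0  0  1 ]
R1 := R1 − 2·R2
  [ 1  2  3  0  0 ]
  [ 0  0  0  1  0 ]
  [ 0  0  0  0  1 ]
Pivot columns are the columns containing a leading 1.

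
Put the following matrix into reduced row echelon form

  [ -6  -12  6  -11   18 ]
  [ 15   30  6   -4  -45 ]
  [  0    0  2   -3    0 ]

r1 → -1/6·r1
  [  1   2  -1  11/6   -3 ]
  [ 15  30   6    -4  -45 ]
  [  0   0   2    -3    0 ]
r2 → r2 − 15·r1
  [ 1  2  -1   11/6  -3 ]
  [ 0  0  21  -63/2   0 ]
  [ 0  0   2     -3   0 ]
r2 → 1/21·r2
  [ 1  2  -1  11/6  -3 ]
  [ 0  0   1  -3/2   0 ]
  [ 0  0   2    -3   0 ]
r3 → r3 − 2·r2
  [ 1  2  -1  11/6  -3 ]
  [ 0  0   1  -3/2   0 ]
  [ 0  0   0     0   0 ]
r1 → r1 + r2
  [ 1  2  0   1/3  -3 ]
  [ 0  0  1  -3/2   0 ]
  [ 0  0  0     0   0 ]

[[1, 2, 0, 1/3, -3], [0, 0, 1, -3/2, 0], [0, 0, 0, 0, 0]]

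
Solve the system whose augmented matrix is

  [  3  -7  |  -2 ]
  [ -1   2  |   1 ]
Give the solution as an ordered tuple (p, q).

(-3, -1)

r1 := 1/3·r1
  [  1  -7/3  |  -2/3 ]
  [ -1     2  |     1 ]
r2 := r2 + r1
  [ 1  -7/3  |  -2/3 ]
  [ 0  -1/3  |   1/3 ]
r2 := -3·r2
  [ 1  -7/3  |  -2/3 ]
  [ 0     1  |    -1 ]
r1 := r1 + 7/3·r2
  [ 1  0  |  -3 ]
  [ 0  1  |  -1 ]
Reading off the last column: p = -3, q = -1.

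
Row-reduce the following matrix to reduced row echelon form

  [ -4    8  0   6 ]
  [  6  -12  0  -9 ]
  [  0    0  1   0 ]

[[1, -2, 0, -3/2], [0, 0, 1, 0], [0, 0, 0, 0]]

ρ1 := -1/4·ρ1
  [ 1   -2  0  -3/2 ]
  [ 6  -12  0    -9 ]
  [ 0    0  1     0 ]
ρ2 := ρ2 − 6·ρ1
  [ 1  -2  0  -3/2 ]
  [ 0   0  0     0 ]
  [ 0   0  1     0 ]
ρ2 <-> ρ3
  [ 1  -2  0  -3/2 ]
  [ 0   0  1     0 ]
  [ 0   0  0     0 ]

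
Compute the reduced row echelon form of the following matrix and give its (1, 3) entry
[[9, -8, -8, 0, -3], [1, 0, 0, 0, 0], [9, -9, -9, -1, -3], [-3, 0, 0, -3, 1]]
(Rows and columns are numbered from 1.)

0

Multiply R1 by 1/9.
  [  1  -8/9  -8/9   0  -1/3 ]
  [  1     0     0   0     0 ]
  [  9    -9    -9  -1    -3 ]
  [ -3     0     0  -3     1 ]
Subtract R1 from R2.
  [  1  -8/9  -8/9   0  -1/3 ]
  [  0   8/9   8/9   0   1/3 ]
  [  9    -9    -9  -1    -3 ]
  [ -3     0     0  -3     1 ]
Subtract 9 times R1 from R3.
  [  1  -8/9  -8/9   0  -1/3 ]
  [  0   8/9   8/9   0   1/3 ]
  [  0    -1    -1  -1     0 ]
  [ -3     0     0  -3     1 ]
Add 3 times R1 to R4.
  [ 1  -8/9  -8/9   0  -1/3 ]
  [ 0   8/9   8/9   0   1/3 ]
  [ 0    -1    -1  -1     0 ]
  [ 0  -8/3  -8/3  -3     0 ]
Multiply R2 by 9/8.
  [ 1  -8/9  -8/9   0  -1/3 ]
  [ 0     1     1   0   3/8 ]
  [ 0    -1    -1  -1     0 ]
  [ 0  -8/3  -8/3  -3     0 ]
Add R2 to R3.
  [ 1  -8/9  -8/9   0  -1/3 ]
  [ 0     1     1   0   3/8 ]
  [ 0     0     0  -1   3/8 ]
  [ 0  -8/3  -8/3  -3     0 ]
Add 8/3 times R2 to R4.
  [ 1  -8/9  -8/9   0  -1/3 ]
  [ 0     1     1   0   3/8 ]
  [ 0     0     0  -1   3/8 ]
  [ 0     0     0  -3     1 ]
Multiply R3 by -1.
  [ 1  -8/9  -8/9   0  -1/3 ]
  [ 0     1     1   0   3/8 ]
  [ 0     0     0   1  -3/8 ]
  [ 0     0     0  -3     1 ]
Add 3 times R3 to R4.
  [ 1  -8/9  -8/9  0  -1/3 ]
  [ 0     1     1  0   3/8 ]
  [ 0     0     0  1  -3/8 ]
  [ 0     0     0  0  -1/8 ]
Multiply R4 by -8.
  [ 1  -8/9  -8/9  0  -1/3 ]
  [ 0     1     1  0   3/8 ]
  [ 0     0     0  1  -3/8 ]
  [ 0     0     0  0     1 ]
Add 3/8 times R4 to R3.
  [ 1  -8/9  -8/9  0  -1/3 ]
  [ 0     1     1  0   3/8 ]
  [ 0     0     0  1     0 ]
  [ 0     0     0  0     1 ]
Subtract 3/8 times R4 from R2.
  [ 1  -8/9  -8/9  0  -1/3 ]
  [ 0     1     1  0     0 ]
  [ 0     0     0  1     0 ]
  [ 0     0     0  0     1 ]
Add 1/3 times R4 to R1.
  [ 1  -8/9  -8/9  0  0 ]
  [ 0     1     1  0  0 ]
  [ 0     0     0  1  0 ]
  [ 0     0     0  0  1 ]
Add 8/9 times R2 to R1.
  [ 1  0  0  0  0 ]
  [ 0  1  1  0  0 ]
  [ 0  0  0  1  0 ]
  [ 0  0  0  0  1 ]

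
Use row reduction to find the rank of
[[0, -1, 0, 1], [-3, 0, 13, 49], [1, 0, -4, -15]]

rank = 3

r1 <-> r2
r1 -> -1/3·r1
r3 -> r3 − r1
r2 -> -1·r2
r3 -> 3·r3
r1 -> r1 + 13/3·r3
The reduced form has 3 nonzero rows.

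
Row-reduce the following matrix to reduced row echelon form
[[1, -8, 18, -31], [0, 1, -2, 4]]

[[1, 0, 2, 1], [0, 1, -2, 4]]

Add 8 times r2 to r1.
  [ 1  0   2  1 ]
  [ 0  1  -2  4 ]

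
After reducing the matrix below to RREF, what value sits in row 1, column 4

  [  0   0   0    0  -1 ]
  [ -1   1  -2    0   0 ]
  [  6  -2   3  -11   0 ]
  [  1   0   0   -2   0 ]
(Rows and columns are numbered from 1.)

-2

R1 <=> R2
  [ -1   1  -2    0   0 ]
  [  0   0   0    0  -1 ]
  [  6  -2   3  -11   0 ]
  [  1   0   0   -2   0 ]
R1 → -1·R1
  [ 1  -1  2    0   0 ]
  [ 0   0  0    0  -1 ]
  [ 6  -2  3  -11   0 ]
  [ 1   0  0   -2   0 ]
R3 → R3 − 6·R1
  [ 1  -1   2    0   0 ]
  [ 0   0   0    0  -1 ]
  [ 0   4  -9  -11   0 ]
  [ 1   0   0   -2   0 ]
R4 → R4 − R1
  [ 1  -1   2    0   0 ]
  [ 0   0   0    0  -1 ]
  [ 0   4  -9  -11   0 ]
  [ 0   1  -2   -2   0 ]
R2 <=> R3
  [ 1  -1   2    0   0 ]
  [ 0   4  -9  -11   0 ]
  [ 0   0   0    0  -1 ]
  [ 0   1  -2   -2   0 ]
R2 → 1/4·R2
  [ 1  -1     2      0   0 ]
  [ 0   1  -9/4  -11/4   0 ]
  [ 0   0     0      0  -1 ]
  [ 0   1    -2     -2   0 ]
R4 → R4 − R2
  [ 1  -1     2      0   0 ]
  [ 0   1  -9/4  -11/4   0 ]
  [ 0   0     0      0  -1 ]
  [ 0   0   1/4    3/4   0 ]
R3 <=> R4
  [ 1  -1     2      0   0 ]
  [ 0   1  -9/4  -11/4   0 ]
  [ 0   0   1/4    3/4   0 ]
  [ 0   0     0      0  -1 ]
R3 → 4·R3
  [ 1  -1     2      0   0 ]
  [ 0   1  -9/4  -11/4   0 ]
  [ 0   0     1      3   0 ]
  [ 0   0     0      0  -1 ]
R4 → -1·R4
  [ 1  -1     2      0  0 ]
  [ 0   1  -9/4  -11/4  0 ]
  [ 0   0     1      3  0 ]
  [ 0   0     0      0  1 ]
R2 → R2 + 9/4·R3
  [ 1  -1  2  0  0 ]
  [ 0   1  0  4  0 ]
  [ 0   0  1  3  0 ]
  [ 0   0  0  0  1 ]
R1 → R1 − 2·R3
  [ 1  -1  0  -6  0 ]
  [ 0   1  0   4  0 ]
  [ 0   0  1   3  0 ]
  [ 0   0  0   0  1 ]
R1 → R1 + R2
  [ 1  0  0  -2  0 ]
  [ 0  1  0   4  0 ]
  [ 0  0  1   3  0 ]
  [ 0  0  0   0  1 ]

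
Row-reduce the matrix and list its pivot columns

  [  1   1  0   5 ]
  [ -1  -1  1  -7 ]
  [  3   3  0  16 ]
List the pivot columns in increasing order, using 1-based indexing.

Add ρ1 to ρ2.
  [ 1  1  0   5 ]
  [ 0  0  1  -2 ]
  [ 3  3  0  16 ]
Subtract 3 times ρ1 from ρ3.
  [ 1  1  0   5 ]
  [ 0  0  1  -2 ]
  [ 0  0  0   1 ]
Add 2 times ρ3 to ρ2.
  [ 1  1  0  5 ]
  [ 0  0  1  0 ]
  [ 0  0  0  1 ]
Subtract 5 times ρ3 from ρ1.
  [ 1  1  0  0 ]
  [ 0  0  1  0 ]
  [ 0  0  0  1 ]
Pivot columns are the columns containing a leading 1.

1, 3, 4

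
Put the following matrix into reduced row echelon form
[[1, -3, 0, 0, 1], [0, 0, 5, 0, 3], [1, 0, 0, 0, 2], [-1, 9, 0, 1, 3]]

[[1, 0, 0, 0, 2], [0, 1, 0, 0, 1/3], [0, 0, 1, 0, 3/5], [0, 0, 0, 1, 2]]

ρ3 ← ρ3 − ρ1
  [  1  -3  0  0  1 ]
  [  0   0  5  0  3 ]
  [  0   3  0  0  1 ]
  [ -1   9  0  1  3 ]
ρ4 ← ρ4 + ρ1
  [ 1  -3  0  0  1 ]
  [ 0   0  5  0  3 ]
  [ 0   3  0  0  1 ]
  [ 0   6  0  1  4 ]
ρ2 <-> ρ3
  [ 1  -3  0  0  1 ]
  [ 0   3  0  0  1 ]
  [ 0   0  5  0  3 ]
  [ 0   6  0  1  4 ]
ρ2 ← 1/3·ρ2
  [ 1  -3  0  0    1 ]
  [ 0   1  0  0  1/3 ]
  [ 0   0  5  0    3 ]
  [ 0   6  0  1    4 ]
ρ4 ← ρ4 − 6·ρ2
  [ 1  -3  0  0    1 ]
  [ 0   1  0  0  1/3 ]
  [ 0   0  5  0    3 ]
  [ 0   0  0  1    2 ]
ρ3 ← 1/5·ρ3
  [ 1  -3  0  0    1 ]
  [ 0   1  0  0  1/3 ]
  [ 0   0  1  0  3/5 ]
  [ 0   0  0  1    2 ]
ρ1 ← ρ1 + 3·ρ2
  [ 1  0  0  0    2 ]
  [ 0  1  0  0  1/3 ]
  [ 0  0  1  0  3/5 ]
  [ 0  0  0  1    2 ]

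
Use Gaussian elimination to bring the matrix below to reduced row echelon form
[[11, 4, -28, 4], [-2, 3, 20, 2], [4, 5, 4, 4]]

[[1, 0, -4, 0], [0, 1, 4, 0], [0, 0, 0, 1]]

Multiply R1 by 1/11.
  [  1  4/11  -28/11  4/11 ]
  [ -2     3      20     2 ]
  [  4     5       4     4 ]
Add 2 times R1 to R2.
  [ 1   4/11  -28/11   4/11 ]
  [ 0  41/11  164/11  30/11 ]
  [ 4      5       4      4 ]
Subtract 4 times R1 from R3.
  [ 1   4/11  -28/11   4/11 ]
  [ 0  41/11  164/11  30/11 ]
  [ 0  39/11  156/11  28/11 ]
Multiply R2 by 11/41.
  [ 1   4/11  -28/11   4/11 ]
  [ 0      1       4  30/41 ]
  [ 0  39/11  156/11  28/11 ]
Subtract 39/11 times R2 from R3.
  [ 1  4/11  -28/11   4/11 ]
  [ 0     1       4  30/41 ]
  [ 0     0       0  -2/41 ]
Multiply R3 by -41/2.
  [ 1  4/11  -28/11   4/11 ]
  [ 0     1       4  30/41 ]
  [ 0     0       0      1 ]
Subtract 30/41 times R3 from R2.
  [ 1  4/11  -28/11  4/11 ]
  [ 0     1       4     0 ]
  [ 0     0       0     1 ]
Subtract 4/11 times R3 from R1.
  [ 1  4/11  -28/11  0 ]
  [ 0     1       4  0 ]
  [ 0     0       0  1 ]
Subtract 4/11 times R2 from R1.
  [ 1  0  -4  0 ]
  [ 0  1   4  0 ]
  [ 0  0   0  1 ]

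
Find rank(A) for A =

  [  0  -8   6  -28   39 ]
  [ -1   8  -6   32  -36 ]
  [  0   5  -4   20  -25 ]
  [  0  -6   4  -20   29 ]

r1 <=> r2
  [ -1   8  -6   32  -36 ]
  [  0  -8   6  -28   39 ]
  [  0   5  -4   20  -25 ]
  [  0  -6   4  -20   29 ]
r1 ← -1·r1
  [ 1  -8   6  -32   36 ]
  [ 0  -8   6  -28   39 ]
  [ 0   5  -4   20  -25 ]
  [ 0  -6   4  -20   29 ]
r2 ← -1/8·r2
  [ 1  -8     6  -32     36 ]
  [ 0   1  -3/4  7/2  -39/8 ]
  [ 0   5    -4   20    -25 ]
  [ 0  -6     4  -20     29 ]
r3 ← r3 − 5·r2
  [ 1  -8     6  -32     36 ]
  [ 0   1  -3/4  7/2  -39/8 ]
  [ 0   0  -1/4  5/2   -5/8 ]
  [ 0  -6     4  -20     29 ]
r4 ← r4 + 6·r2
  [ 1  -8     6  -32     36 ]
  [ 0   1  -3/4  7/2  -39/8 ]
  [ 0   0  -1/4  5/2   -5/8 ]
  [ 0   0  -1/2    1   -1/4 ]
r3 ← -4·r3
  [ 1  -8     6  -32     36 ]
  [ 0   1  -3/4  7/2  -39/8 ]
  [ 0   0     1  -10    5/2 ]
  [ 0   0  -1/2    1   -1/4 ]
r4 ← r4 + 1/2·r3
  [ 1  -8     6  -32     36 ]
  [ 0   1  -3/4  7/2  -39/8 ]
  [ 0   0     1  -10    5/2 ]
  [ 0   0     0   -4      1 ]
r4 ← -1/4·r4
  [ 1  -8     6  -32     36 ]
  [ 0   1  -3/4  7/2  -39/8 ]
  [ 0   0     1  -10    5/2 ]
  [ 0   0     0    1   -1/4 ]
r3 ← r3 + 10·r4
  [ 1  -8     6  -32     36 ]
  [ 0   1  -3/4  7/2  -39/8 ]
  [ 0   0     1    0      0 ]
  [ 0   0     0    1   -1/4 ]
r2 ← r2 − 7/2·r4
  [ 1  -8     6  -32    36 ]
  [ 0   1  -3/4    0    -4 ]
  [ 0   0     1    0     0 ]
  [ 0   0     0    1  -1/4 ]
r1 ← r1 + 32·r4
  [ 1  -8     6  0    28 ]
  [ 0   1  -3/4  0    -4 ]
  [ 0   0     1  0     0 ]
  [ 0   0     0  1  -1/4 ]
r2 ← r2 + 3/4·r3
  [ 1  -8  6  0    28 ]
  [ 0   1  0  0    -4 ]
  [ 0   0  1  0     0 ]
  [ 0   0  0  1  -1/4 ]
r1 ← r1 − 6·r3
  [ 1  -8  0  0    28 ]
  [ 0   1  0  0    -4 ]
  [ 0   0  1  0     0 ]
  [ 0   0  0  1  -1/4 ]
r1 ← r1 + 8·r2
  [ 1  0  0  0    -4 ]
  [ 0  1  0  0    -4 ]
  [ 0  0  1  0     0 ]
  [ 0  0  0  1  -1/4 ]
The reduced form has 4 nonzero rows.

rank = 4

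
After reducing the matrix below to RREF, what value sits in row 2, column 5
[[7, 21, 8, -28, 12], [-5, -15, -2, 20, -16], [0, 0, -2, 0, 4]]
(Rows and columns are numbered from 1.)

-2

R1 -> 1/7·R1
  [  1    3  8/7  -4  12/7 ]
  [ -5  -15   -2  20   -16 ]
  [  0    0   -2   0     4 ]
R2 -> R2 + 5·R1
  [ 1  3   8/7  -4   12/7 ]
  [ 0  0  26/7   0  -52/7 ]
  [ 0  0    -2   0      4 ]
R2 -> 7/26·R2
  [ 1  3  8/7  -4  12/7 ]
  [ 0  0    1   0    -2 ]
  [ 0  0   -2   0     4 ]
R3 -> R3 + 2·R2
  [ 1  3  8/7  -4  12/7 ]
  [ 0  0    1   0    -2 ]
  [ 0  0    0   0     0 ]
R1 -> R1 − 8/7·R2
  [ 1  3  0  -4   4 ]
  [ 0  0  1   0  -2 ]
  [ 0  0  0   0   0 ]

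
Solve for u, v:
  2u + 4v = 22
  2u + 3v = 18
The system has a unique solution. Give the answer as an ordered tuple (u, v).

Form the augmented matrix and row-reduce:
  [ 2  4  |  22 ]
  [ 2  3  |  18 ]
R1 := 1/2·R1
  [ 1  2  |  11 ]
  [ 2  3  |  18 ]
R2 := R2 − 2·R1
  [ 1   2  |  11 ]
  [ 0  -1  |  -4 ]
R2 := -1·R2
  [ 1  2  |  11 ]
  [ 0  1  |   4 ]
R1 := R1 − 2·R2
  [ 1  0  |  3 ]
  [ 0  1  |  4 ]
Reading off the last column: u = 3, v = 4.

(3, 4)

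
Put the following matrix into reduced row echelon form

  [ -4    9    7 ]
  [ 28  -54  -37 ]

[[1, 0, 5/4], [0, 1, 4/3]]

r1 -> -1/4·r1
  [  1  -9/4  -7/4 ]
  [ 28   -54   -37 ]
r2 -> r2 − 28·r1
  [ 1  -9/4  -7/4 ]
  [ 0     9    12 ]
r2 -> 1/9·r2
  [ 1  -9/4  -7/4 ]
  [ 0     1   4/3 ]
r1 -> r1 + 9/4·r2
  [ 1  0  5/4 ]
  [ 0  1  4/3 ]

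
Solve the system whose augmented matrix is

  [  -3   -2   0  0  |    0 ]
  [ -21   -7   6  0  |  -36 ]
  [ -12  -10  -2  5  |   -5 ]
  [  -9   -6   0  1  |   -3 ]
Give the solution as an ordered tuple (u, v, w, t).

(4, -6, 1, -3)

R1 := -1/3·R1
  [   1  2/3   0  0  |    0 ]
  [ -21   -7   6  0  |  -36 ]
  [ -12  -10  -2  5  |   -5 ]
  [  -9   -6   0  1  |   -3 ]
R2 := R2 + 21·R1
  [   1  2/3   0  0  |    0 ]
  [   0    7   6  0  |  -36 ]
  [ -12  -10  -2  5  |   -5 ]
  [  -9   -6   0  1  |   -3 ]
R3 := R3 + 12·R1
  [  1  2/3   0  0  |    0 ]
  [  0    7   6  0  |  -36 ]
  [  0   -2  -2  5  |   -5 ]
  [ -9   -6   0  1  |   -3 ]
R4 := R4 + 9·R1
  [ 1  2/3   0  0  |    0 ]
  [ 0    7   6  0  |  -36 ]
  [ 0   -2  -2  5  |   -5 ]
  [ 0    0   0  1  |   -3 ]
R2 := 1/7·R2
  [ 1  2/3    0  0  |      0 ]
  [ 0    1  6/7  0  |  -36/7 ]
  [ 0   -2   -2  5  |     -5 ]
  [ 0    0    0  1  |     -3 ]
R3 := R3 + 2·R2
  [ 1  2/3     0  0  |       0 ]
  [ 0    1   6/7  0  |   -36/7 ]
  [ 0    0  -2/7  5  |  -107/7 ]
  [ 0    0     0  1  |      -3 ]
R3 := -7/2·R3
  [ 1  2/3    0      0  |      0 ]
  [ 0    1  6/7      0  |  -36/7 ]
  [ 0    0    1  -35/2  |  107/2 ]
  [ 0    0    0      1  |     -3 ]
R3 := R3 + 35/2·R4
  [ 1  2/3    0  0  |      0 ]
  [ 0    1  6/7  0  |  -36/7 ]
  [ 0    0    1  0  |      1 ]
  [ 0    0    0  1  |     -3 ]
R2 := R2 − 6/7·R3
  [ 1  2/3  0  0  |   0 ]
  [ 0    1  0  0  |  -6 ]
  [ 0    0  1  0  |   1 ]
  [ 0    0  0  1  |  -3 ]
R1 := R1 − 2/3·R2
  [ 1  0  0  0  |   4 ]
  [ 0  1  0  0  |  -6 ]
  [ 0  0  1  0  |   1 ]
  [ 0  0  0  1  |  -3 ]
Reading off the last column: u = 4, v = -6, w = 1, t = -3.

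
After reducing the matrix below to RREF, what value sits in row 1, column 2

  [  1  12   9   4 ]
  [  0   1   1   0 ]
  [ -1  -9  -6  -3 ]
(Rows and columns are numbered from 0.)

r3 ← r3 + r1
  [ 1  12  9  4 ]
  [ 0   1  1  0 ]
  [ 0   3  3  1 ]
r3 ← r3 − 3·r2
  [ 1  12  9  4 ]
  [ 0   1  1  0 ]
  [ 0   0  0  1 ]
r1 ← r1 − 4·r3
  [ 1  12  9  0 ]
  [ 0   1  1  0 ]
  [ 0   0  0  1 ]
r1 ← r1 − 12·r2
  [ 1  0  -3  0 ]
  [ 0  1   1  0 ]
  [ 0  0   0  1 ]

1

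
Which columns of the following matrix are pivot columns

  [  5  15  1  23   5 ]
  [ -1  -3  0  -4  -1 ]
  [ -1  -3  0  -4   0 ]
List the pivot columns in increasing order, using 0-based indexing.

ρ1 -> 1/5·ρ1
  [  1   3  1/5  23/5   1 ]
  [ -1  -3    0    -4  -1 ]
  [ -1  -3    0    -4   0 ]
ρ2 -> ρ2 + ρ1
  [  1   3  1/5  23/5  1 ]
  [  0   0  1/5   3/5  0 ]
  [ -1  -3    0    -4  0 ]
ρ3 -> ρ3 + ρ1
  [ 1  3  1/5  23/5  1 ]
  [ 0  0  1/5   3/5  0 ]
  [ 0  0  1/5   3/5  1 ]
ρ2 -> 5·ρ2
  [ 1  3  1/5  23/5  1 ]
  [ 0  0    1     3  0 ]
  [ 0  0  1/5   3/5  1 ]
ρ3 -> ρ3 − 1/5·ρ2
  [ 1  3  1/5  23/5  1 ]
  [ 0  0    1     3  0 ]
  [ 0  0    0     0  1 ]
ρ1 -> ρ1 − ρ3
  [ 1  3  1/5  23/5  0 ]
  [ 0  0    1     3  0 ]
  [ 0  0    0     0  1 ]
ρ1 -> ρ1 − 1/5·ρ2
  [ 1  3  0  4  0 ]
  [ 0  0  1  3  0 ]
  [ 0  0  0  0  1 ]
Pivot columns are the columns containing a leading 1.

0, 2, 4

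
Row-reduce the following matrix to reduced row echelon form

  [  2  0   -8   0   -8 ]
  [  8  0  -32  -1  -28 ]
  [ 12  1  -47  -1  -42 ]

ρ1 := 1/2·ρ1
  [  1  0   -4   0   -4 ]
  [  8  0  -32  -1  -28 ]
  [ 12  1  -47  -1  -42 ]
ρ2 := ρ2 − 8·ρ1
  [  1  0   -4   0   -4 ]
  [  0  0    0  -1    4 ]
  [ 12  1  -47  -1  -42 ]
ρ3 := ρ3 − 12·ρ1
  [ 1  0  -4   0  -4 ]
  [ 0  0   0  -1   4 ]
  [ 0  1   1  -1   6 ]
ρ2 <-> ρ3
  [ 1  0  -4   0  -4 ]
  [ 0  1   1  -1   6 ]
  [ 0  0   0  -1   4 ]
ρ3 := -1·ρ3
  [ 1  0  -4   0  -4 ]
  [ 0  1   1  -1   6 ]
  [ 0  0   0   1  -4 ]
ρ2 := ρ2 + ρ3
  [ 1  0  -4  0  -4 ]
  [ 0  1   1  0   2 ]
  [ 0  0   0  1  -4 ]

[[1, 0, -4, 0, -4], [0, 1, 1, 0, 2], [0, 0, 0, 1, -4]]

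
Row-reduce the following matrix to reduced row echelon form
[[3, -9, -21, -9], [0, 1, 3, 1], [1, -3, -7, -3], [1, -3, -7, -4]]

ρ1 ← 1/3·ρ1
  [ 1  -3  -7  -3 ]
  [ 0   1   3   1 ]
  [ 1  -3  -7  -3 ]
  [ 1  -3  -7  -4 ]
ρ3 ← ρ3 − ρ1
  [ 1  -3  -7  -3 ]
  [ 0   1   3   1 ]
  [ 0   0   0   0 ]
  [ 1  -3  -7  -4 ]
ρ4 ← ρ4 − ρ1
  [ 1  -3  -7  -3 ]
  [ 0   1   3   1 ]
  [ 0   0   0   0 ]
  [ 0   0   0  -1 ]
ρ3 <=> ρ4
  [ 1  -3  -7  -3 ]
  [ 0   1   3   1 ]
  [ 0   0   0  -1 ]
  [ 0   0   0   0 ]
ρ3 ← -1·ρ3
  [ 1  -3  -7  -3 ]
  [ 0   1   3   1 ]
  [ 0   0   0   1 ]
  [ 0   0   0   0 ]
ρ2 ← ρ2 − ρ3
  [ 1  -3  -7  -3 ]
  [ 0   1   3   0 ]
  [ 0   0   0   1 ]
  [ 0   0   0   0 ]
ρ1 ← ρ1 + 3·ρ3
  [ 1  -3  -7  0 ]
  [ 0   1   3  0 ]
  [ 0   0   0  1 ]
  [ 0   0   0  0 ]
ρ1 ← ρ1 + 3·ρ2
  [ 1  0  2  0 ]
  [ 0  1  3  0 ]
  [ 0  0  0  1 ]
  [ 0  0  0  0 ]

[[1, 0, 2, 0], [0, 1, 3, 0], [0, 0, 0, 1], [0, 0, 0, 0]]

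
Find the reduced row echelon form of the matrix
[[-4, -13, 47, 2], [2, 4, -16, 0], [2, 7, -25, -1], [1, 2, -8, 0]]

[[1, 0, -2, 0], [0, 1, -3, 0], [0, 0, 0, 1], [0, 0, 0, 0]]

R1 ← -1/4·R1
R2 ← R2 − 2·R1
R3 ← R3 − 2·R1
R4 ← R4 − R1
R2 ← -2/5·R2
R3 ← R3 − 1/2·R2
R4 ← R4 + 5/4·R2
R3 ← 5·R3
R2 ← R2 + 2/5·R3
R1 ← R1 + 1/2·R3
R1 ← R1 − 13/4·R2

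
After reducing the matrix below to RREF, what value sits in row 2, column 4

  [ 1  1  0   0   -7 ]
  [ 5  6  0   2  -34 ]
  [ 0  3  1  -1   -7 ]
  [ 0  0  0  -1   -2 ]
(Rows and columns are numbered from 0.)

4

R2 := R2 − 5·R1
  [ 1  1  0   0  -7 ]
  [ 0  1  0   2   1 ]
  [ 0  3  1  -1  -7 ]
  [ 0  0  0  -1  -2 ]
R3 := R3 − 3·R2
  [ 1  1  0   0   -7 ]
  [ 0  1  0   2    1 ]
  [ 0  0  1  -7  -10 ]
  [ 0  0  0  -1   -2 ]
R4 := -1·R4
  [ 1  1  0   0   -7 ]
  [ 0  1  0   2    1 ]
  [ 0  0  1  -7  -10 ]
  [ 0  0  0   1    2 ]
R3 := R3 + 7·R4
  [ 1  1  0  0  -7 ]
  [ 0  1  0  2   1 ]
  [ 0  0  1  0   4 ]
  [ 0  0  0  1   2 ]
R2 := R2 − 2·R4
  [ 1  1  0  0  -7 ]
  [ 0  1  0  0  -3 ]
  [ 0  0  1  0   4 ]
  [ 0  0  0  1   2 ]
R1 := R1 − R2
  [ 1  0  0  0  -4 ]
  [ 0  1  0  0  -3 ]
  [ 0  0  1  0   4 ]
  [ 0  0  0  1   2 ]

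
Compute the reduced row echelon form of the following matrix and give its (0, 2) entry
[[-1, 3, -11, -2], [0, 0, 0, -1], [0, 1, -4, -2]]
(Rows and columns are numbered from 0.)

-1

Multiply R1 by -1.
  [ 1  -3  11   2 ]
  [ 0   0   0  -1 ]
  [ 0   1  -4  -2 ]
Swap R2 and R3.
  [ 1  -3  11   2 ]
  [ 0   1  -4  -2 ]
  [ 0   0   0  -1 ]
Multiply R3 by -1.
  [ 1  -3  11   2 ]
  [ 0   1  -4  -2 ]
  [ 0   0   0   1 ]
Add 2 times R3 to R2.
  [ 1  -3  11  2 ]
  [ 0   1  -4  0 ]
  [ 0   0   0  1 ]
Subtract 2 times R3 from R1.
  [ 1  -3  11  0 ]
  [ 0   1  -4  0 ]
  [ 0   0   0  1 ]
Add 3 times R2 to R1.
  [ 1  0  -1  0 ]
  [ 0  1  -4  0 ]
  [ 0  0   0  1 ]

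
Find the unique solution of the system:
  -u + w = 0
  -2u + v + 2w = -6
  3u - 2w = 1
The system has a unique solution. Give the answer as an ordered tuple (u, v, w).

Form the augmented matrix and row-reduce:
  [ -1  0   1  |   0 ]
  [ -2  1   2  |  -6 ]
  [  3  0  -2  |   1 ]
ρ1 := -1·ρ1
ρ2 := ρ2 + 2·ρ1
ρ3 := ρ3 − 3·ρ1
ρ1 := ρ1 + ρ3
Reading off the last column: u = 1, v = -6, w = 1.

(1, -6, 1)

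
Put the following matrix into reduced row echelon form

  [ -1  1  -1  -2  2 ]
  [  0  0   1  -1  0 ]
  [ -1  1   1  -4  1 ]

[[1, -1, 0, 3, 0], [0, 0, 1, -1, 0], [0, 0, 0, 0, 1]]

r1 -> -1·r1
  [  1  -1  1   2  -2 ]
  [  0   0  1  -1   0 ]
  [ -1   1  1  -4   1 ]
r3 -> r3 + r1
  [ 1  -1  1   2  -2 ]
  [ 0   0  1  -1   0 ]
  [ 0   0  2  -2  -1 ]
r3 -> r3 − 2·r2
  [ 1  -1  1   2  -2 ]
  [ 0   0  1  -1   0 ]
  [ 0   0  0   0  -1 ]
r3 -> -1·r3
  [ 1  -1  1   2  -2 ]
  [ 0   0  1  -1   0 ]
  [ 0   0  0   0   1 ]
r1 -> r1 + 2·r3
  [ 1  -1  1   2  0 ]
  [ 0   0  1  -1  0 ]
  [ 0   0  0   0  1 ]
r1 -> r1 − r2
  [ 1  -1  0   3  0 ]
  [ 0   0  1  -1  0 ]
  [ 0   0  0   0  1 ]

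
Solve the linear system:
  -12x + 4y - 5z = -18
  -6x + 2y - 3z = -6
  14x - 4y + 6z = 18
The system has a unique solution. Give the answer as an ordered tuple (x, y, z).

Form the augmented matrix and row-reduce:
  [ -12   4  -5  |  -18 ]
  [  -6   2  -3  |   -6 ]
  [  14  -4   6  |   18 ]
Multiply R1 by -1/12.
  [  1  -1/3  5/12  |  3/2 ]
  [ -6     2    -3  |   -6 ]
  [ 14    -4     6  |   18 ]
Add 6 times R1 to R2.
  [  1  -1/3  5/12  |  3/2 ]
  [  0     0  -1/2  |    3 ]
  [ 14    -4     6  |   18 ]
Subtract 14 times R1 from R3.
  [ 1  -1/3  5/12  |  3/2 ]
  [ 0     0  -1/2  |    3 ]
  [ 0   2/3   1/6  |   -3 ]
Swap R2 and R3.
  [ 1  -1/3  5/12  |  3/2 ]
  [ 0   2/3   1/6  |   -3 ]
  [ 0     0  -1/2  |    3 ]
Multiply R2 by 3/2.
  [ 1  -1/3  5/12  |   3/2 ]
  [ 0     1   1/4  |  -9/2 ]
  [ 0     0  -1/2  |     3 ]
Multiply R3 by -2.
  [ 1  -1/3  5/12  |   3/2 ]
  [ 0     1   1/4  |  -9/2 ]
  [ 0     0     1  |    -6 ]
Subtract 1/4 times R3 from R2.
  [ 1  -1/3  5/12  |  3/2 ]
  [ 0     1     0  |   -3 ]
  [ 0     0     1  |   -6 ]
Subtract 5/12 times R3 from R1.
  [ 1  -1/3  0  |   4 ]
  [ 0     1  0  |  -3 ]
  [ 0     0  1  |  -6 ]
Add 1/3 times R2 to R1.
  [ 1  0  0  |   3 ]
  [ 0  1  0  |  -3 ]
  [ 0  0  1  |  -6 ]
Reading off the last column: x = 3, y = -3, z = -6.

(3, -3, -6)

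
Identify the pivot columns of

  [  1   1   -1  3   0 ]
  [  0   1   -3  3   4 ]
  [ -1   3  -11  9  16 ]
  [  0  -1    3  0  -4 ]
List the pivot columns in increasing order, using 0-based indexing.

Add R1 to R3.
  [ 1   1   -1   3   0 ]
  [ 0   1   -3   3   4 ]
  [ 0   4  -12  12  16 ]
  [ 0  -1    3   0  -4 ]
Subtract 4 times R2 from R3.
  [ 1   1  -1  3   0 ]
  [ 0   1  -3  3   4 ]
  [ 0   0   0  0   0 ]
  [ 0  -1   3  0  -4 ]
Add R2 to R4.
  [ 1  1  -1  3  0 ]
  [ 0  1  -3  3  4 ]
  [ 0  0   0  0  0 ]
  [ 0  0   0  3  0 ]
Swap R3 and R4.
  [ 1  1  -1  3  0 ]
  [ 0  1  -3  3  4 ]
  [ 0  0   0  3  0 ]
  [ 0  0   0  0  0 ]
Multiply R3 by 1/3.
  [ 1  1  -1  3  0 ]
  [ 0  1  -3  3  4 ]
  [ 0  0   0  1  0 ]
  [ 0  0   0  0  0 ]
Subtract 3 times R3 from R2.
  [ 1  1  -1  3  0 ]
  [ 0  1  -3  0  4 ]
  [ 0  0   0  1  0 ]
  [ 0  0   0  0  0 ]
Subtract 3 times R3 from R1.
  [ 1  1  -1  0  0 ]
  [ 0  1  -3  0  4 ]
  [ 0  0   0  1  0 ]
  [ 0  0   0  0  0 ]
Subtract R2 from R1.
  [ 1  0   2  0  -4 ]
  [ 0  1  -3  0   4 ]
  [ 0  0   0  1   0 ]
  [ 0  0   0  0   0 ]
Pivot columns are the columns containing a leading 1.

0, 1, 3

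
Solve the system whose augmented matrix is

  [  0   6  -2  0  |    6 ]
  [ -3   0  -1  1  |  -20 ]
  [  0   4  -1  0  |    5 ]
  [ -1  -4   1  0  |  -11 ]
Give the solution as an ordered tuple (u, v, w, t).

ρ1 ↔ ρ2
ρ1 -> -1/3·ρ1
ρ4 -> ρ4 + ρ1
ρ2 -> 1/6·ρ2
ρ3 -> ρ3 − 4·ρ2
ρ4 -> ρ4 + 4·ρ2
ρ3 -> 3·ρ3
ρ4 -> -3·ρ4
ρ1 -> ρ1 + 1/3·ρ4
ρ2 -> ρ2 + 1/3·ρ3
ρ1 -> ρ1 − 1/3·ρ3
Reading off the last column: u = 6, v = 2, w = 3, t = 1.

(6, 2, 3, 1)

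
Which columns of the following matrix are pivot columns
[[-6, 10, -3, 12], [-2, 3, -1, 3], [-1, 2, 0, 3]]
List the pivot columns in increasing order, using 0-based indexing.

0, 1, 2

r1 → -1/6·r1
r2 → r2 + 2·r1
r3 → r3 + r1
r2 → -3·r2
r3 → r3 − 1/3·r2
r3 → 2·r3
r1 → r1 − 1/2·r3
r1 → r1 + 5/3·r2
Pivot columns are the columns containing a leading 1.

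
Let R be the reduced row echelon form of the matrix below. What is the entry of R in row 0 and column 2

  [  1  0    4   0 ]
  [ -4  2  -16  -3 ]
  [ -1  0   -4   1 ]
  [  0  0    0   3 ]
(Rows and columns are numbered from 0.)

R2 -> R2 + 4·R1
  [  1  0   4   0 ]
  [  0  2   0  -3 ]
  [ -1  0  -4   1 ]
  [  0  0   0   3 ]
R3 -> R3 + R1
  [ 1  0  4   0 ]
  [ 0  2  0  -3 ]
  [ 0  0  0   1 ]
  [ 0  0  0   3 ]
R2 -> 1/2·R2
  [ 1  0  4     0 ]
  [ 0  1  0  -3/2 ]
  [ 0  0  0     1 ]
  [ 0  0  0     3 ]
R4 -> R4 − 3·R3
  [ 1  0  4     0 ]
  [ 0  1  0  -3/2 ]
  [ 0  0  0     1 ]
  [ 0  0  0     0 ]
R2 -> R2 + 3/2·R3
  [ 1  0  4  0 ]
  [ 0  1  0  0 ]
  [ 0  0  0  1 ]
  [ 0  0  0  0 ]

4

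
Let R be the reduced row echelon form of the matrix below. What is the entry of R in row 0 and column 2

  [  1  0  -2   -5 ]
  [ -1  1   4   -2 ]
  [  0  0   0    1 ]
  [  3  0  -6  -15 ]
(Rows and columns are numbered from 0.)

-2

R2 ← R2 + R1
  [ 1  0  -2   -5 ]
  [ 0  1   2   -7 ]
  [ 0  0   0    1 ]
  [ 3  0  -6  -15 ]
R4 ← R4 − 3·R1
  [ 1  0  -2  -5 ]
  [ 0  1   2  -7 ]
  [ 0  0   0   1 ]
  [ 0  0   0   0 ]
R2 ← R2 + 7·R3
  [ 1  0  -2  -5 ]
  [ 0  1   2   0 ]
  [ 0  0   0   1 ]
  [ 0  0   0   0 ]
R1 ← R1 + 5·R3
  [ 1  0  -2  0 ]
  [ 0  1   2  0 ]
  [ 0  0   0  1 ]
  [ 0  0   0  0 ]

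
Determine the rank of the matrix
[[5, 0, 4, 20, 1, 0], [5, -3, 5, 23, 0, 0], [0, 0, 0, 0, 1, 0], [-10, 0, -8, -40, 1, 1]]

R1 → 1/5·R1
  [   1   0  4/5    4  1/5  0 ]
  [   5  -3    5   23    0  0 ]
  [   0   0    0    0    1  0 ]
  [ -10   0   -8  -40    1  1 ]
R2 → R2 − 5·R1
  [   1   0  4/5    4  1/5  0 ]
  [   0  -3    1    3   -1  0 ]
  [   0   0    0    0    1  0 ]
  [ -10   0   -8  -40    1  1 ]
R4 → R4 + 10·R1
  [ 1   0  4/5  4  1/5  0 ]
  [ 0  -3    1  3   -1  0 ]
  [ 0   0    0  0    1  0 ]
  [ 0   0    0  0    3  1 ]
R2 → -1/3·R2
  [ 1  0   4/5   4  1/5  0 ]
  [ 0  1  -1/3  -1  1/3  0 ]
  [ 0  0     0   0    1  0 ]
  [ 0  0     0   0    3  1 ]
R4 → R4 − 3·R3
  [ 1  0   4/5   4  1/5  0 ]
  [ 0  1  -1/3  -1  1/3  0 ]
  [ 0  0     0   0    1  0 ]
  [ 0  0     0   0    0  1 ]
R2 → R2 − 1/3·R3
  [ 1  0   4/5   4  1/5  0 ]
  [ 0  1  -1/3  -1    0  0 ]
  [ 0  0     0   0    1  0 ]
  [ 0  0     0   0    0  1 ]
R1 → R1 − 1/5·R3
  [ 1  0   4/5   4  0  0 ]
  [ 0  1  -1/3  -1  0  0 ]
  [ 0  0     0   0  1  0 ]
  [ 0  0     0   0  0  1 ]
The reduced form has 4 nonzero rows.

rank = 4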